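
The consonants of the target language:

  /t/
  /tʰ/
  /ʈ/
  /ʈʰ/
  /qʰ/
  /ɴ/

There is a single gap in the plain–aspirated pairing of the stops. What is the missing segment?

/q/

place of articulation  plain     aspirated
alveolar          t         tʰ      
retroflex         ʈ         ʈʰ      
uvular            —         qʰ      
The uvular row has no plain member, so the gap is the plain uvular stop /q/.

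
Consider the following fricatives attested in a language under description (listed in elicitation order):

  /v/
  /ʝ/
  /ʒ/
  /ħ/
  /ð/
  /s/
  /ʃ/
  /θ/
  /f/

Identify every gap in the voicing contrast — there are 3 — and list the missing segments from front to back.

Voiceless: /f/ (labiodental), /θ/ (dental), /s/ (alveolar), /ʃ/ (postalveolar), /ħ/ (pharyngeal).
Voiced: /v/ (labiodental), /ð/ (dental), /ʒ/ (postalveolar), /ʝ/ (palatal).
Gaps, from front to back: alveolar lacks voiced (/z/); palatal lacks voiceless (/ç/); pharyngeal lacks voiced (/ʕ/).

/z/, /ç/, /ʕ/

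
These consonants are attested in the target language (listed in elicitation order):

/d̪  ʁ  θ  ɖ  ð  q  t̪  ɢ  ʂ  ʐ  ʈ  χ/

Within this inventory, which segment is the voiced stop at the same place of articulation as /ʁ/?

/ʁ/ is a voiced uvular fricative.
The voiced stop at the same place is a voiced uvular stop — in this inventory, /ɢ/.

/ɢ/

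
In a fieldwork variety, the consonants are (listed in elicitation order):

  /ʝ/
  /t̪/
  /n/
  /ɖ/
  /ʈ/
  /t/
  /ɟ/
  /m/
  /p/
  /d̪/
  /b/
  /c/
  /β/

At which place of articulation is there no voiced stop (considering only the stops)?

bilabial: voiceless /p/, voiced /b/.
dental: voiceless /t̪/, voiced /d̪/.
alveolar: voiceless /t/, voiced —.
retroflex: voiceless /ʈ/, voiced /ɖ/.
palatal: voiceless /c/, voiced /ɟ/.
Every place of articulation has a voiced member except alveolar, where /d/ would be expected.

alveolar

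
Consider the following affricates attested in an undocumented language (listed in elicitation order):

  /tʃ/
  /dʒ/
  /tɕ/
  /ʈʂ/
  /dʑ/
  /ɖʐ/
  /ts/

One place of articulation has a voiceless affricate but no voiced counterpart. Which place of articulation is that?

Voiceless: /ts/ (alveolar), /tʃ/ (postalveolar), /ʈʂ/ (retroflex), /tɕ/ (alveolo-palatal).
Voiced: /dʒ/ (postalveolar), /ɖʐ/ (retroflex), /dʑ/ (alveolo-palatal).
Every place of articulation has a voiced member except alveolar, where /dz/ would be expected.

alveolar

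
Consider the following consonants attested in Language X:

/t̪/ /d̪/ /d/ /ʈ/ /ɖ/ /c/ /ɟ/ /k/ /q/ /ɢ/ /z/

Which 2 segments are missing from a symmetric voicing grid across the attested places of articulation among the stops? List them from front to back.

dental: voiceless /t̪/, voiced /d̪/.
alveolar: voiceless —, voiced /d/.
retroflex: voiceless /ʈ/, voiced /ɖ/.
palatal: voiceless /c/, voiced /ɟ/.
velar: voiceless /k/, voiced —.
uvular: voiceless /q/, voiced /ɢ/.
Gaps, from front to back: alveolar lacks voiceless (/t/); velar lacks voiced (/ɡ/).

/t/, /ɡ/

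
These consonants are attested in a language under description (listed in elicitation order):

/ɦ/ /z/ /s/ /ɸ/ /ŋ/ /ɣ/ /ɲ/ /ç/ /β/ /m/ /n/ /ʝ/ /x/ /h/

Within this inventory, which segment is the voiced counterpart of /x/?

/x/ is a voiceless velar fricative.
The voiced counterpart is a voiced velar fricative — in this inventory, /ɣ/.

/ɣ/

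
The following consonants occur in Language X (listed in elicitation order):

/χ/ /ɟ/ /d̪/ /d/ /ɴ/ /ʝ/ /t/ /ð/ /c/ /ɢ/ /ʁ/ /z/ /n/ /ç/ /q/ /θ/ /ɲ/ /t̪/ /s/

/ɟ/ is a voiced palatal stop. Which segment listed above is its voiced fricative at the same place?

The voiced fricative at the same place is a voiced palatal fricative — in this inventory, /ʝ/.

/ʝ/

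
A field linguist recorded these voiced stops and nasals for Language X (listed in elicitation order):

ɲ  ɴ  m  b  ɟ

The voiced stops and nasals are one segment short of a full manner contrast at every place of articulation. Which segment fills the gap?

/ɢ/

place of articulation  oral stop  nasal   
bilabial          b         m       
palatal           ɟ         ɲ       
uvular            —         ɴ       
The uvular row has no oral stop member, so the gap is the uvular oral stop /ɢ/.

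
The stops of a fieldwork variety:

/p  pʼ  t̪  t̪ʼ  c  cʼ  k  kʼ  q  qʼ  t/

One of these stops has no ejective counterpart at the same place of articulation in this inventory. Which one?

/t/

Bilabial: /p/ ~ /pʼ/
Dental: /t̪/ ~ /t̪ʼ/
Palatal: /c/ ~ /cʼ/
Velar: /k/ ~ /kʼ/
Uvular: /q/ ~ /qʼ/
Alveolar: only /t/ (plain); no ejective partner.
So /t/ is the unpaired segment.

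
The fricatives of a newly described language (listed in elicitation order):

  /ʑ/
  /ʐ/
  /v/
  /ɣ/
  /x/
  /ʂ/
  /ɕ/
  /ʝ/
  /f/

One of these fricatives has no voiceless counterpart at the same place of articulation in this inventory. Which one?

/ʝ/

Labiodental: /f/ ~ /v/
Retroflex: /ʂ/ ~ /ʐ/
Alveolo-palatal: /ɕ/ ~ /ʑ/
Velar: /x/ ~ /ɣ/
Palatal: only /ʝ/ (voiced); no voiceless partner.
So /ʝ/ is the unpaired segment.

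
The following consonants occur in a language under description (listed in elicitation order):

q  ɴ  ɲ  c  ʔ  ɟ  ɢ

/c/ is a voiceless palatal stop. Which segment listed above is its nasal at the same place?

/ɲ/

The nasal at the same place is a palatal nasal — in this inventory, /ɲ/.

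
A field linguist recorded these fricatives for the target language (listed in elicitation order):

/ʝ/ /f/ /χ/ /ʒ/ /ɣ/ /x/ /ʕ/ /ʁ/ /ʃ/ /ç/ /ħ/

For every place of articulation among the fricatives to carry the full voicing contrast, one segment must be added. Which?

/v/

labiodental: voiceless /f/, voiced —.
postalveolar: voiceless /ʃ/, voiced /ʒ/.
palatal: voiceless /ç/, voiced /ʝ/.
velar: voiceless /x/, voiced /ɣ/.
uvular: voiceless /χ/, voiced /ʁ/.
pharyngeal: voiceless /ħ/, voiced /ʕ/.
The labiodental row has no voiced member, so the gap is the voiced labiodental fricative /v/.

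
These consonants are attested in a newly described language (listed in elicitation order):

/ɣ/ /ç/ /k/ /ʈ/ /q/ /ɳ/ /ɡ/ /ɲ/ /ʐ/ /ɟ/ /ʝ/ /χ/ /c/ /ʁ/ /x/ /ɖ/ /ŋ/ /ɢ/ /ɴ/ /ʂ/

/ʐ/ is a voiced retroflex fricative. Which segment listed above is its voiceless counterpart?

/ʂ/

The voiceless counterpart is a voiceless retroflex fricative — in this inventory, /ʂ/.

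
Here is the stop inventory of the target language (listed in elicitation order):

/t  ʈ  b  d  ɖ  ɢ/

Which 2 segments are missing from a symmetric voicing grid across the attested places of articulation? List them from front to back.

place of articulation  voiceless  voiced  
bilabial          —         b       
alveolar          t         d       
retroflex         ʈ         ɖ       
uvular            —         ɢ       
Gaps, from front to back: bilabial lacks voiceless (/p/); uvular lacks voiceless (/q/).

/p/, /q/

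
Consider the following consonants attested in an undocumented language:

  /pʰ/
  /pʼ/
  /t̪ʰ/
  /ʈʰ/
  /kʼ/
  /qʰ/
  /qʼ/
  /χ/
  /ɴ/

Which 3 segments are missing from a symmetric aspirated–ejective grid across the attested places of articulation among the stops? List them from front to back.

/t̪ʼ/, /ʈʼ/, /kʰ/

bilabial: aspirated /pʰ/, ejective /pʼ/.
dental: aspirated /t̪ʰ/, ejective —.
retroflex: aspirated /ʈʰ/, ejective —.
velar: aspirated —, ejective /kʼ/.
uvular: aspirated /qʰ/, ejective /qʼ/.
Gaps, from front to back: dental lacks ejective (/t̪ʼ/); retroflex lacks ejective (/ʈʼ/); velar lacks aspirated (/kʰ/).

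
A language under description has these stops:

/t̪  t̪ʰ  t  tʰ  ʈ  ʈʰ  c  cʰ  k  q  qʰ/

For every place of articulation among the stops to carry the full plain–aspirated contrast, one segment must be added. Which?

dental: plain /t̪/, aspirated /t̪ʰ/.
alveolar: plain /t/, aspirated /tʰ/.
retroflex: plain /ʈ/, aspirated /ʈʰ/.
palatal: plain /c/, aspirated /cʰ/.
velar: plain /k/, aspirated —.
uvular: plain /q/, aspirated /qʰ/.
The velar row has no aspirated member, so the gap is the aspirated velar stop /kʰ/.

/kʰ/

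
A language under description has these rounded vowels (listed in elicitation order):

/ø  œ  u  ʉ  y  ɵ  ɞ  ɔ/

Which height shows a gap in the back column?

high: front /y/, central /ʉ/, back /u/.
high-mid: front /ø/, central /ɵ/, back —.
low-mid: front /œ/, central /ɞ/, back /ɔ/.
Every height has a back member except high-mid, where /o/ would be expected.

high-mid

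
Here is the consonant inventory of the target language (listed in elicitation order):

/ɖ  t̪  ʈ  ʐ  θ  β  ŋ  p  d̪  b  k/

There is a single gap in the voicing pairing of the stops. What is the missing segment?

place of articulation  voiceless  voiced  
bilabial          p         b       
dental            t̪        d̪      
retroflex         ʈ         ɖ       
velar             k         —       
The velar row has no voiced member, so the gap is the voiced velar stop /ɡ/.

/ɡ/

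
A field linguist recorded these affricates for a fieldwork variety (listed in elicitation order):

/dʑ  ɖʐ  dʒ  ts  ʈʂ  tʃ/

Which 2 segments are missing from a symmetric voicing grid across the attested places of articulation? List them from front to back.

alveolar: voiceless /ts/, voiced —.
postalveolar: voiceless /tʃ/, voiced /dʒ/.
retroflex: voiceless /ʈʂ/, voiced /ɖʐ/.
alveolo-palatal: voiceless —, voiced /dʑ/.
Gaps, from front to back: alveolar lacks voiced (/dz/); alveolo-palatal lacks voiceless (/tɕ/).

/dz/, /tɕ/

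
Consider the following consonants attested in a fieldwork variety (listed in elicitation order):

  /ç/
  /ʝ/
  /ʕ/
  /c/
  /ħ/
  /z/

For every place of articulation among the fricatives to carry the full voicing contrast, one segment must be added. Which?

Voiceless: /ç/ (palatal), /ħ/ (pharyngeal).
Voiced: /z/ (alveolar), /ʝ/ (palatal), /ʕ/ (pharyngeal).
The alveolar row has no voiceless member, so the gap is the voiceless alveolar fricative /s/.

/s/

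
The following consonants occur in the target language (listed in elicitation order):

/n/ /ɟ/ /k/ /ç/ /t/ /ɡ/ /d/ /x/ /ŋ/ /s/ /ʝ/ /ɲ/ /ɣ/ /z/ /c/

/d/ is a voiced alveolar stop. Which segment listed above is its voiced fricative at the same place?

The voiced fricative at the same place is a voiced alveolar fricative — in this inventory, /z/.

/z/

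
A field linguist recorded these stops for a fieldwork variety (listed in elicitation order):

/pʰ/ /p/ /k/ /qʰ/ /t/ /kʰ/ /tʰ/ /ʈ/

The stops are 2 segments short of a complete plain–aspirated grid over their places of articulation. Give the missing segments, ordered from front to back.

/ʈʰ/, /q/

Plain: /p/ (bilabial), /t/ (alveolar), /ʈ/ (retroflex), /k/ (velar).
Aspirated: /pʰ/ (bilabial), /tʰ/ (alveolar), /kʰ/ (velar), /qʰ/ (uvular).
Gaps, from front to back: retroflex lacks aspirated (/ʈʰ/); uvular lacks plain (/q/).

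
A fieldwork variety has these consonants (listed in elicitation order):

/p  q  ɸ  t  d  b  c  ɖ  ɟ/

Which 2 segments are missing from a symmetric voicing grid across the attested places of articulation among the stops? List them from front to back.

bilabial: voiceless /p/, voiced /b/.
alveolar: voiceless /t/, voiced /d/.
retroflex: voiceless —, voiced /ɖ/.
palatal: voiceless /c/, voiced /ɟ/.
uvular: voiceless /q/, voiced —.
Gaps, from front to back: retroflex lacks voiceless (/ʈ/); uvular lacks voiced (/ɢ/).

/ʈ/, /ɢ/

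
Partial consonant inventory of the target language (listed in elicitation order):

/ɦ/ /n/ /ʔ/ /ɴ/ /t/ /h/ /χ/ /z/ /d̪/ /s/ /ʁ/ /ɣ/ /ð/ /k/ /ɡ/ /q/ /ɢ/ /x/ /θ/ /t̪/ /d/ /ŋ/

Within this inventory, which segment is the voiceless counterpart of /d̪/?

/d̪/ is a voiced dental stop.
The voiceless counterpart is a voiceless dental stop — in this inventory, /t̪/.

/t̪/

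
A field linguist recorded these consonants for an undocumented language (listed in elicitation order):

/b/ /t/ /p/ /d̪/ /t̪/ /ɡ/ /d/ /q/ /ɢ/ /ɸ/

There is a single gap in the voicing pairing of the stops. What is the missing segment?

bilabial: voiceless /p/, voiced /b/.
dental: voiceless /t̪/, voiced /d̪/.
alveolar: voiceless /t/, voiced /d/.
velar: voiceless —, voiced /ɡ/.
uvular: voiceless /q/, voiced /ɢ/.
The velar row has no voiceless member, so the gap is the voiceless velar stop /k/.

/k/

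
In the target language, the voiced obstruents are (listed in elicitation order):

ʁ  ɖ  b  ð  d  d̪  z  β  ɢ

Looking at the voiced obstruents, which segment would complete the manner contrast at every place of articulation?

place of articulation  stop      fricative
bilabial          b         β       
dental            d̪        ð       
alveolar          d         z       
retroflex         ɖ         —       
uvular            ɢ         ʁ       
The retroflex row has no fricative member, so the gap is the retroflex fricative /ʐ/.

/ʐ/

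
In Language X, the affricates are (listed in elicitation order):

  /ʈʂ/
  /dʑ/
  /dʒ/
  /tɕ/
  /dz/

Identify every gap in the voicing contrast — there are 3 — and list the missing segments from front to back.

/ts/, /tʃ/, /ɖʐ/

alveolar: voiceless —, voiced /dz/.
postalveolar: voiceless —, voiced /dʒ/.
retroflex: voiceless /ʈʂ/, voiced —.
alveolo-palatal: voiceless /tɕ/, voiced /dʑ/.
Gaps, from front to back: alveolar lacks voiceless (/ts/); postalveolar lacks voiceless (/tʃ/); retroflex lacks voiced (/ɖʐ/).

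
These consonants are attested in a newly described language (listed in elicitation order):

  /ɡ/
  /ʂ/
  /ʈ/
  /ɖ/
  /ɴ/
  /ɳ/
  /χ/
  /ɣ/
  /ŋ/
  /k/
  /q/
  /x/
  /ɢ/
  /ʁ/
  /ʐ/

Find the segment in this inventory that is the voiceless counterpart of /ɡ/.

/k/

/ɡ/ is a voiced velar stop.
The voiceless counterpart is a voiceless velar stop — in this inventory, /k/.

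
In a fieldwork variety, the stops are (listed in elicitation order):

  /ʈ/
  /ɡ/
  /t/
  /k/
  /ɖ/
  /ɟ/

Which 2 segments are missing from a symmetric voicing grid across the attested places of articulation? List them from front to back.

Voiceless: /t/ (alveolar), /ʈ/ (retroflex), /k/ (velar).
Voiced: /ɖ/ (retroflex), /ɟ/ (palatal), /ɡ/ (velar).
Gaps, from front to back: alveolar lacks voiced (/d/); palatal lacks voiceless (/c/).

/d/, /c/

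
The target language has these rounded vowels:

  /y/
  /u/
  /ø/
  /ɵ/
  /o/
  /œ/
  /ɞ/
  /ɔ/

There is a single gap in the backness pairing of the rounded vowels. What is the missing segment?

high: front /y/, central —, back /u/.
high-mid: front /ø/, central /ɵ/, back /o/.
low-mid: front /œ/, central /ɞ/, back /ɔ/.
The high row has no central member, so the gap is the high central rounded vowel /ʉ/.

/ʉ/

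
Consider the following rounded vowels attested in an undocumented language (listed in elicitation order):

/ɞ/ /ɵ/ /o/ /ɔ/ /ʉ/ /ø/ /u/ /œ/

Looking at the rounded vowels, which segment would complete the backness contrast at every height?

/y/

height            front     central   back    
high              —         ʉ         u       
high-mid          ø         ɵ         o       
low-mid           œ         ɞ         ɔ       
The high row has no front member, so the gap is the high front rounded vowel /y/.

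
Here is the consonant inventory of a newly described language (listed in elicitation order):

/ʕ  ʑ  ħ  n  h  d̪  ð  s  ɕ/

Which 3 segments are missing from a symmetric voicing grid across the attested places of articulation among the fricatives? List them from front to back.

/θ/, /z/, /ɦ/

dental: voiceless —, voiced /ð/.
alveolar: voiceless /s/, voiced —.
alveolo-palatal: voiceless /ɕ/, voiced /ʑ/.
pharyngeal: voiceless /ħ/, voiced /ʕ/.
glottal: voiceless /h/, voiced —.
Gaps, from front to back: dental lacks voiceless (/θ/); alveolar lacks voiced (/z/); glottal lacks voiced (/ɦ/).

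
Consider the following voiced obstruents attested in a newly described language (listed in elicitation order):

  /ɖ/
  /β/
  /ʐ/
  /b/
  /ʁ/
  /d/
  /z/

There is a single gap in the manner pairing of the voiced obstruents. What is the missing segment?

place of articulation  stop      fricative
bilabial          b         β       
alveolar          d         z       
retroflex         ɖ         ʐ       
uvular            —         ʁ       
The uvular row has no stop member, so the gap is the uvular stop /ɢ/.

/ɢ/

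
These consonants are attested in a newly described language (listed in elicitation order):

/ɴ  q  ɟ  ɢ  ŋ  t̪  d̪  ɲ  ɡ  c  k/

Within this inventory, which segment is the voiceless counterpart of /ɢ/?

/q/

/ɢ/ is a voiced uvular stop.
The voiceless counterpart is a voiceless uvular stop — in this inventory, /q/.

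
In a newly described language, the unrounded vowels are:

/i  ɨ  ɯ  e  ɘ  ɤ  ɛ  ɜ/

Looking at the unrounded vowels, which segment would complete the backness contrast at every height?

/ʌ/

high: front /i/, central /ɨ/, back /ɯ/.
high-mid: front /e/, central /ɘ/, back /ɤ/.
low-mid: front /ɛ/, central /ɜ/, back —.
The low-mid row has no back member, so the gap is the low-mid back unrounded vowel /ʌ/.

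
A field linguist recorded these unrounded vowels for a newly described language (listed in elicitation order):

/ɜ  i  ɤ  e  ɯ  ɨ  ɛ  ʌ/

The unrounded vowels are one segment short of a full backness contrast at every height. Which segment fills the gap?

height            front     central   back    
high              i         ɨ         ɯ       
high-mid          e         —         ɤ       
low-mid           ɛ         ɜ         ʌ       
The high-mid row has no central member, so the gap is the high-mid central unrounded vowel /ɘ/.

/ɘ/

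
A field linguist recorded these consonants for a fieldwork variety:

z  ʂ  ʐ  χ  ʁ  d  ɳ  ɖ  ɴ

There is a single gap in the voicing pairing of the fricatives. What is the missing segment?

place of articulation  voiceless  voiced  
alveolar          —         z       
retroflex         ʂ         ʐ       
uvular            χ         ʁ       
The alveolar row has no voiceless member, so the gap is the voiceless alveolar fricative /s/.

/s/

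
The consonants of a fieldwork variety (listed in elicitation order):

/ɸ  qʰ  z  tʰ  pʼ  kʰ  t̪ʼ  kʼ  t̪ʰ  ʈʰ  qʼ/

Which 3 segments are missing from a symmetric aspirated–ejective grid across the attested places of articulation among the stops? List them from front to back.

/pʰ/, /tʼ/, /ʈʼ/

Aspirated: /t̪ʰ/ (dental), /tʰ/ (alveolar), /ʈʰ/ (retroflex), /kʰ/ (velar), /qʰ/ (uvular).
Ejective: /pʼ/ (bilabial), /t̪ʼ/ (dental), /kʼ/ (velar), /qʼ/ (uvular).
Gaps, from front to back: bilabial lacks aspirated (/pʰ/); alveolar lacks ejective (/tʼ/); retroflex lacks ejective (/ʈʼ/).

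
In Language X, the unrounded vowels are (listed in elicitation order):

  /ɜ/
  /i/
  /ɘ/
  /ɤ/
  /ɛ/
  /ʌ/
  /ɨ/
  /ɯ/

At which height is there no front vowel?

height            front     central   back    
high              i         ɨ         ɯ       
high-mid          —         ɘ         ɤ       
low-mid           ɛ         ɜ         ʌ       
Every height has a front member except high-mid, where /e/ would be expected.

high-mid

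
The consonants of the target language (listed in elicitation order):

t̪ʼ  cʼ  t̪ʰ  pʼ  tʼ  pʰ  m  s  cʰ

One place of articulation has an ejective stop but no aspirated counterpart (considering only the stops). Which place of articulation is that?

place of articulation  aspirated  ejective
bilabial          pʰ        pʼ      
dental            t̪ʰ       t̪ʼ     
alveolar          —         tʼ      
palatal           cʰ        cʼ      
Every place of articulation has an aspirated member except alveolar, where /tʰ/ would be expected.

alveolar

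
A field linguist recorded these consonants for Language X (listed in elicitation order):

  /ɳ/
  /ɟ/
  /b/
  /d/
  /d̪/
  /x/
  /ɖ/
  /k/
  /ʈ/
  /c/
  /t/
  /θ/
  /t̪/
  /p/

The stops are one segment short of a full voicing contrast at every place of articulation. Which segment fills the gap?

bilabial: voiceless /p/, voiced /b/.
dental: voiceless /t̪/, voiced /d̪/.
alveolar: voiceless /t/, voiced /d/.
retroflex: voiceless /ʈ/, voiced /ɖ/.
palatal: voiceless /c/, voiced /ɟ/.
velar: voiceless /k/, voiced —.
The velar row has no voiced member, so the gap is the voiced velar stop /ɡ/.

/ɡ/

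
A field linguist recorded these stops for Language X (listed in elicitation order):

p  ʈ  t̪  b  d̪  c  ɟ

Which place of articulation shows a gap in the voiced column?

retroflex

place of articulation  voiceless  voiced  
bilabial          p         b       
dental            t̪        d̪      
retroflex         ʈ         —       
palatal           c         ɟ       
Every place of articulation has a voiced member except retroflex, where /ɖ/ would be expected.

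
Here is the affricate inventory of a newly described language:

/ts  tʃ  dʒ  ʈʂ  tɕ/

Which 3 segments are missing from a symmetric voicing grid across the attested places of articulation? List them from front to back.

/dz/, /ɖʐ/, /dʑ/

place of articulation  voiceless  voiced  
alveolar          ts        —       
postalveolar      tʃ        dʒ      
retroflex         ʈʂ        —       
alveolo-palatal   tɕ        —       
Gaps, from front to back: alveolar lacks voiced (/dz/); retroflex lacks voiced (/ɖʐ/); alveolo-palatal lacks voiced (/dʑ/).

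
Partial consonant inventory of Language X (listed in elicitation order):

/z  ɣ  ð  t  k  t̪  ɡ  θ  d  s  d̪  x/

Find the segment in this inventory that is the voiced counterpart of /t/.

/t/ is a voiceless alveolar stop.
The voiced counterpart is a voiced alveolar stop — in this inventory, /d/.

/d/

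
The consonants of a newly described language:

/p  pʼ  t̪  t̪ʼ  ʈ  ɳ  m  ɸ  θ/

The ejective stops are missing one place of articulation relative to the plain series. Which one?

retroflex

place of articulation  plain     ejective
bilabial          p         pʼ      
dental            t̪        t̪ʼ     
retroflex         ʈ         —       
Every place of articulation has an ejective member except retroflex, where /ʈʼ/ would be expected.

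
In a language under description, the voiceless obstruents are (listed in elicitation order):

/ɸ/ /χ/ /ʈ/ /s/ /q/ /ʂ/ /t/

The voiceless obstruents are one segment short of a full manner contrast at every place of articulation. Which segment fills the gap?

bilabial: stop —, fricative /ɸ/.
alveolar: stop /t/, fricative /s/.
retroflex: stop /ʈ/, fricative /ʂ/.
uvular: stop /q/, fricative /χ/.
The bilabial row has no stop member, so the gap is the bilabial stop /p/.

/p/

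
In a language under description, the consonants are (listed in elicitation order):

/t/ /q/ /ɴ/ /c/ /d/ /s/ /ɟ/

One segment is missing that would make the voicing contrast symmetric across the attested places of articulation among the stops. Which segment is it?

alveolar: voiceless /t/, voiced /d/.
palatal: voiceless /c/, voiced /ɟ/.
uvular: voiceless /q/, voiced —.
The uvular row has no voiced member, so the gap is the voiced uvular stop /ɢ/.

/ɢ/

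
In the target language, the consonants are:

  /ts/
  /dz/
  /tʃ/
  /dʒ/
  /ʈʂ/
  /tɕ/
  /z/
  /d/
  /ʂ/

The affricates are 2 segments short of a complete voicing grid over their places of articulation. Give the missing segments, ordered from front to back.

/ɖʐ/, /dʑ/

alveolar: voiceless /ts/, voiced /dz/.
postalveolar: voiceless /tʃ/, voiced /dʒ/.
retroflex: voiceless /ʈʂ/, voiced —.
alveolo-palatal: voiceless /tɕ/, voiced —.
Gaps, from front to back: retroflex lacks voiced (/ɖʐ/); alveolo-palatal lacks voiced (/dʑ/).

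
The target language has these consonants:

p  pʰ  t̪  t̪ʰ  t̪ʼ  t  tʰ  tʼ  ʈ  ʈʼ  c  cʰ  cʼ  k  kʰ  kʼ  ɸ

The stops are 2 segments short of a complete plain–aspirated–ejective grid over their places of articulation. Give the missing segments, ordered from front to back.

bilabial: plain /p/, aspirated /pʰ/, ejective —.
dental: plain /t̪/, aspirated /t̪ʰ/, ejective /t̪ʼ/.
alveolar: plain /t/, aspirated /tʰ/, ejective /tʼ/.
retroflex: plain /ʈ/, aspirated —, ejective /ʈʼ/.
palatal: plain /c/, aspirated /cʰ/, ejective /cʼ/.
velar: plain /k/, aspirated /kʰ/, ejective /kʼ/.
Gaps, from front to back: bilabial lacks ejective (/pʼ/); retroflex lacks aspirated (/ʈʰ/).

/pʼ/, /ʈʰ/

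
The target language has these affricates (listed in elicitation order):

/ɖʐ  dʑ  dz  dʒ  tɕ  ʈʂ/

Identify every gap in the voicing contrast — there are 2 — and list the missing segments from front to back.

Voiceless: /ʈʂ/ (retroflex), /tɕ/ (alveolo-palatal).
Voiced: /dz/ (alveolar), /dʒ/ (postalveolar), /ɖʐ/ (retroflex), /dʑ/ (alveolo-palatal).
Gaps, from front to back: alveolar lacks voiceless (/ts/); postalveolar lacks voiceless (/tʃ/).

/ts/, /tʃ/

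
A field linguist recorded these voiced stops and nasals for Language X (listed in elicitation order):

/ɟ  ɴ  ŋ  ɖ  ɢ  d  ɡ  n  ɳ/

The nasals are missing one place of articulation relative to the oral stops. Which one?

palatal

Oral stop: /d/ (alveolar), /ɖ/ (retroflex), /ɟ/ (palatal), /ɡ/ (velar), /ɢ/ (uvular).
Nasal: /n/ (alveolar), /ɳ/ (retroflex), /ŋ/ (velar), /ɴ/ (uvular).
Every place of articulation has a nasal member except palatal, where /ɲ/ would be expected.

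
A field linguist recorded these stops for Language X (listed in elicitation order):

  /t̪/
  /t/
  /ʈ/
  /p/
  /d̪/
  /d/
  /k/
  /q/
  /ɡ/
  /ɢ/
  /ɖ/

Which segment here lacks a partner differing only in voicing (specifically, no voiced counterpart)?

Dental: /t̪/ ~ /d̪/
Alveolar: /t/ ~ /d/
Retroflex: /ʈ/ ~ /ɖ/
Velar: /k/ ~ /ɡ/
Uvular: /q/ ~ /ɢ/
Bilabial: only /p/ (voiceless); no voiced partner.
So /p/ is the unpaired segment.

/p/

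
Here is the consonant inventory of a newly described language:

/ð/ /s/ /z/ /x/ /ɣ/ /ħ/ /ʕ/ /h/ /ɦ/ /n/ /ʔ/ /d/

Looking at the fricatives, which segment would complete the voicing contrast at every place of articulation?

place of articulation  voiceless  voiced  
dental            —         ð       
alveolar          s         z       
velar             x         ɣ       
pharyngeal        ħ         ʕ       
glottal           h         ɦ       
The dental row has no voiceless member, so the gap is the voiceless dental fricative /θ/.

/θ/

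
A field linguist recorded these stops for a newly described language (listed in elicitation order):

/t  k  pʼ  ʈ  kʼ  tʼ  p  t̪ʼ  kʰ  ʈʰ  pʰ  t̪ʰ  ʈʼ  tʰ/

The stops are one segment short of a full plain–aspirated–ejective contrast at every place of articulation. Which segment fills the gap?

place of articulation  plain     aspirated  ejective
bilabial          p         pʰ        pʼ      
dental            —         t̪ʰ       t̪ʼ     
alveolar          t         tʰ        tʼ      
retroflex         ʈ         ʈʰ        ʈʼ      
velar             k         kʰ        kʼ      
The dental row has no plain member, so the gap is the plain dental stop /t̪/.

/t̪/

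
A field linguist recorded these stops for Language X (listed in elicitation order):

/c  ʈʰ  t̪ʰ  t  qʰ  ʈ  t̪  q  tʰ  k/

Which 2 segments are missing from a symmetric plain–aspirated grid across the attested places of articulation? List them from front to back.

/cʰ/, /kʰ/

place of articulation  plain     aspirated
dental            t̪        t̪ʰ     
alveolar          t         tʰ      
retroflex         ʈ         ʈʰ      
palatal           c         —       
velar             k         —       
uvular            q         qʰ      
Gaps, from front to back: palatal lacks aspirated (/cʰ/); velar lacks aspirated (/kʰ/).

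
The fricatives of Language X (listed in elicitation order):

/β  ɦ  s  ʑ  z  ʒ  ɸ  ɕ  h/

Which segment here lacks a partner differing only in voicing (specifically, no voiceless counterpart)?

Bilabial: /ɸ/ ~ /β/
Alveolar: /s/ ~ /z/
Alveolo-palatal: /ɕ/ ~ /ʑ/
Glottal: /h/ ~ /ɦ/
Postalveolar: only /ʒ/ (voiced); no voiceless partner.
So /ʒ/ is the unpaired segment.

/ʒ/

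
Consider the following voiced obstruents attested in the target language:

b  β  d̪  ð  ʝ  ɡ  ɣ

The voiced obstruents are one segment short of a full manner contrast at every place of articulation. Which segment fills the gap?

/ɟ/

bilabial: stop /b/, fricative /β/.
dental: stop /d̪/, fricative /ð/.
palatal: stop —, fricative /ʝ/.
velar: stop /ɡ/, fricative /ɣ/.
The palatal row has no stop member, so the gap is the palatal stop /ɟ/.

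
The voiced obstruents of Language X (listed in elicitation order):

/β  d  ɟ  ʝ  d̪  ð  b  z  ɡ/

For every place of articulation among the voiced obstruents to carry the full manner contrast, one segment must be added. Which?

/ɣ/

place of articulation  stop      fricative
bilabial          b         β       
dental            d̪        ð       
alveolar          d         z       
palatal           ɟ         ʝ       
velar             ɡ         —       
The velar row has no fricative member, so the gap is the velar fricative /ɣ/.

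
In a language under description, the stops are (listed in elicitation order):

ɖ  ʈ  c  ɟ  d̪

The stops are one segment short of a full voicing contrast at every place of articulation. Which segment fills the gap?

/t̪/

place of articulation  voiceless  voiced  
dental            —         d̪      
retroflex         ʈ         ɖ       
palatal           c         ɟ       
The dental row has no voiceless member, so the gap is the voiceless dental stop /t̪/.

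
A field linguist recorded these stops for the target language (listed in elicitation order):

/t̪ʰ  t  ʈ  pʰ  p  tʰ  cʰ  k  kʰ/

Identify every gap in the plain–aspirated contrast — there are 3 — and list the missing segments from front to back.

place of articulation  plain     aspirated
bilabial          p         pʰ      
dental            —         t̪ʰ     
alveolar          t         tʰ      
retroflex         ʈ         —       
palatal           —         cʰ      
velar             k         kʰ      
Gaps, from front to back: dental lacks plain (/t̪/); retroflex lacks aspirated (/ʈʰ/); palatal lacks plain (/c/).

/t̪/, /ʈʰ/, /c/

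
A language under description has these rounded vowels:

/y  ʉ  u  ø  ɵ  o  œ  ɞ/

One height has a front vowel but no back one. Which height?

high: front /y/, central /ʉ/, back /u/.
high-mid: front /ø/, central /ɵ/, back /o/.
low-mid: front /œ/, central /ɞ/, back —.
Every height has a back member except low-mid, where /ɔ/ would be expected.

low-mid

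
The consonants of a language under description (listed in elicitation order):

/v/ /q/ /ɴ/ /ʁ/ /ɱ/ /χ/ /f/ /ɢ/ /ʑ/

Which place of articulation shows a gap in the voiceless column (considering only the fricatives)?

alveolo-palatal

Voiceless: /f/ (labiodental), /χ/ (uvular).
Voiced: /v/ (labiodental), /ʑ/ (alveolo-palatal), /ʁ/ (uvular).
Every place of articulation has a voiceless member except alveolo-palatal, where /ɕ/ would be expected.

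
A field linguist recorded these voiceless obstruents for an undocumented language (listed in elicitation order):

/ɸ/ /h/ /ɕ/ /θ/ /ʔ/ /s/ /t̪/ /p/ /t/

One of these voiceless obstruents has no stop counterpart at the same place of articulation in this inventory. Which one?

/ɕ/

Bilabial: /p/ ~ /ɸ/
Dental: /t̪/ ~ /θ/
Alveolar: /t/ ~ /s/
Glottal: /ʔ/ ~ /h/
Alveolo-palatal: only /ɕ/ (fricative); no stop partner.
So /ɕ/ is the unpaired segment.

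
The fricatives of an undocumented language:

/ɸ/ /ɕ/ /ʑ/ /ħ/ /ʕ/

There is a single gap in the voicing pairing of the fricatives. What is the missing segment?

/β/

bilabial: voiceless /ɸ/, voiced —.
alveolo-palatal: voiceless /ɕ/, voiced /ʑ/.
pharyngeal: voiceless /ħ/, voiced /ʕ/.
The bilabial row has no voiced member, so the gap is the voiced bilabial fricative /β/.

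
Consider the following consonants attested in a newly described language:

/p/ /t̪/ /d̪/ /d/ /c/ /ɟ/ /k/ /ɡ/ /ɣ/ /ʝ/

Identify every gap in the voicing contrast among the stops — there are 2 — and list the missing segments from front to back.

/b/, /t/

Voiceless: /p/ (bilabial), /t̪/ (dental), /c/ (palatal), /k/ (velar).
Voiced: /d̪/ (dental), /d/ (alveolar), /ɟ/ (palatal), /ɡ/ (velar).
Gaps, from front to back: bilabial lacks voiced (/b/); alveolar lacks voiceless (/t/).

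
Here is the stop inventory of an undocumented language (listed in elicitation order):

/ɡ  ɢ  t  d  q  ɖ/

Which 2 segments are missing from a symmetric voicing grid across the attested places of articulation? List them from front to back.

/ʈ/, /k/

alveolar: voiceless /t/, voiced /d/.
retroflex: voiceless —, voiced /ɖ/.
velar: voiceless —, voiced /ɡ/.
uvular: voiceless /q/, voiced /ɢ/.
Gaps, from front to back: retroflex lacks voiceless (/ʈ/); velar lacks voiceless (/k/).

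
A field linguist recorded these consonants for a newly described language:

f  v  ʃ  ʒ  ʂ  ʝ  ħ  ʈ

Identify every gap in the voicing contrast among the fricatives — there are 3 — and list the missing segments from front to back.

Voiceless: /f/ (labiodental), /ʃ/ (postalveolar), /ʂ/ (retroflex), /ħ/ (pharyngeal).
Voiced: /v/ (labiodental), /ʒ/ (postalveolar), /ʝ/ (palatal).
Gaps, from front to back: retroflex lacks voiced (/ʐ/); palatal lacks voiceless (/ç/); pharyngeal lacks voiced (/ʕ/).

/ʐ/, /ç/, /ʕ/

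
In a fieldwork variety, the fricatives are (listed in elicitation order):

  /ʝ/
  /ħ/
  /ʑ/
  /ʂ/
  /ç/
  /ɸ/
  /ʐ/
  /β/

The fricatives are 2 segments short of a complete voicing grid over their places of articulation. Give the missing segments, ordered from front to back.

bilabial: voiceless /ɸ/, voiced /β/.
retroflex: voiceless /ʂ/, voiced /ʐ/.
alveolo-palatal: voiceless —, voiced /ʑ/.
palatal: voiceless /ç/, voiced /ʝ/.
pharyngeal: voiceless /ħ/, voiced —.
Gaps, from front to back: alveolo-palatal lacks voiceless (/ɕ/); pharyngeal lacks voiced (/ʕ/).

/ɕ/, /ʕ/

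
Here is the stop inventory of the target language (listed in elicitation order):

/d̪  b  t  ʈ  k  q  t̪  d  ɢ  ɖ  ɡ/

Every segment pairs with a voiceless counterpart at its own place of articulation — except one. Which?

Dental: /t̪/ ~ /d̪/
Alveolar: /t/ ~ /d/
Retroflex: /ʈ/ ~ /ɖ/
Velar: /k/ ~ /ɡ/
Uvular: /q/ ~ /ɢ/
Bilabial: only /b/ (voiced); no voiceless partner.
So /b/ is the unpaired segment.

/b/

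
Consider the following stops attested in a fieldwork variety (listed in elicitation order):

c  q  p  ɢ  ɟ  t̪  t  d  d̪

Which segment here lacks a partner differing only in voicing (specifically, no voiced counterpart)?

/p/

Dental: /t̪/ ~ /d̪/
Alveolar: /t/ ~ /d/
Palatal: /c/ ~ /ɟ/
Uvular: /q/ ~ /ɢ/
Bilabial: only /p/ (voiceless); no voiced partner.
So /p/ is the unpaired segment.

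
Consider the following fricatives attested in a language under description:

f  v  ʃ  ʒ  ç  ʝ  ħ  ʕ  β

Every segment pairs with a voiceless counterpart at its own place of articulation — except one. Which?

Labiodental: /f/ ~ /v/
Postalveolar: /ʃ/ ~ /ʒ/
Palatal: /ç/ ~ /ʝ/
Pharyngeal: /ħ/ ~ /ʕ/
Bilabial: only /β/ (voiced); no voiceless partner.
So /β/ is the unpaired segment.

/β/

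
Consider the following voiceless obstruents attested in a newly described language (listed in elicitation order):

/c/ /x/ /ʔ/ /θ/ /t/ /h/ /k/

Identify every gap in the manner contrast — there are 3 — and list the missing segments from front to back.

/t̪/, /s/, /ç/

place of articulation  stop      fricative
dental            —         θ       
alveolar          t         —       
palatal           c         —       
velar             k         x       
glottal           ʔ         h       
Gaps, from front to back: dental lacks stop (/t̪/); alveolar lacks fricative (/s/); palatal lacks fricative (/ç/).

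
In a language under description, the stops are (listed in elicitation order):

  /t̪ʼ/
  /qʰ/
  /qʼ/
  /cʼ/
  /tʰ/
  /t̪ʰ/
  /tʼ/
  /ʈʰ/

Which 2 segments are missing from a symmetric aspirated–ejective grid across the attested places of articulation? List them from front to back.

/ʈʼ/, /cʰ/

dental: aspirated /t̪ʰ/, ejective /t̪ʼ/.
alveolar: aspirated /tʰ/, ejective /tʼ/.
retroflex: aspirated /ʈʰ/, ejective —.
palatal: aspirated —, ejective /cʼ/.
uvular: aspirated /qʰ/, ejective /qʼ/.
Gaps, from front to back: retroflex lacks ejective (/ʈʼ/); palatal lacks aspirated (/cʰ/).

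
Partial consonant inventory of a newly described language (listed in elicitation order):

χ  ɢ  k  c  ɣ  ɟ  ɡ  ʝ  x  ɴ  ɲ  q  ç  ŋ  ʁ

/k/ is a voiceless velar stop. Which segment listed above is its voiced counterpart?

The voiced counterpart is a voiced velar stop — in this inventory, /ɡ/.

/ɡ/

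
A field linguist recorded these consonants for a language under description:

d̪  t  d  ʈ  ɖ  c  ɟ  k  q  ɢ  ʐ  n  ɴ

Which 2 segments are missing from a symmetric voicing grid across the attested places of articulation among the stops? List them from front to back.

dental: voiceless —, voiced /d̪/.
alveolar: voiceless /t/, voiced /d/.
retroflex: voiceless /ʈ/, voiced /ɖ/.
palatal: voiceless /c/, voiced /ɟ/.
velar: voiceless /k/, voiced —.
uvular: voiceless /q/, voiced /ɢ/.
Gaps, from front to back: dental lacks voiceless (/t̪/); velar lacks voiced (/ɡ/).

/t̪/, /ɡ/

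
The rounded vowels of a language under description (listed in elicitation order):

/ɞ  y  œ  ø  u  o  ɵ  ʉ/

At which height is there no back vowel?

high: front /y/, central /ʉ/, back /u/.
high-mid: front /ø/, central /ɵ/, back /o/.
low-mid: front /œ/, central /ɞ/, back —.
Every height has a back member except low-mid, where /ɔ/ would be expected.

low-mid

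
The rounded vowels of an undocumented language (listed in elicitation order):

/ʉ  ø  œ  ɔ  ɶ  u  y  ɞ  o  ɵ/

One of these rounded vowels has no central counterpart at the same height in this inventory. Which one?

High: /y/ ~ /ʉ/ ~ /u/
High-mid: /ø/ ~ /ɵ/ ~ /o/
Low-mid: /œ/ ~ /ɞ/ ~ /ɔ/
Low: only /ɶ/ (front); no central partner.
So /ɶ/ is the unpaired segment.

/ɶ/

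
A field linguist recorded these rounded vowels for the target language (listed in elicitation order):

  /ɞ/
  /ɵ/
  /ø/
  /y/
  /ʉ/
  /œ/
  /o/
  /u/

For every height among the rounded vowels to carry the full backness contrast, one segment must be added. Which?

height            front     central   back    
high              y         ʉ         u       
high-mid          ø         ɵ         o       
low-mid           œ         ɞ         —       
The low-mid row has no back member, so the gap is the low-mid back rounded vowel /ɔ/.

/ɔ/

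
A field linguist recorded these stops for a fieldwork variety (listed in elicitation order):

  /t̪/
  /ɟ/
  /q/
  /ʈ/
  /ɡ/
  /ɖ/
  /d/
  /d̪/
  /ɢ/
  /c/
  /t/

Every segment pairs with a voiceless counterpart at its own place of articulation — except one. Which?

/ɡ/

Dental: /t̪/ ~ /d̪/
Alveolar: /t/ ~ /d/
Retroflex: /ʈ/ ~ /ɖ/
Palatal: /c/ ~ /ɟ/
Uvular: /q/ ~ /ɢ/
Velar: only /ɡ/ (voiced); no voiceless partner.
So /ɡ/ is the unpaired segment.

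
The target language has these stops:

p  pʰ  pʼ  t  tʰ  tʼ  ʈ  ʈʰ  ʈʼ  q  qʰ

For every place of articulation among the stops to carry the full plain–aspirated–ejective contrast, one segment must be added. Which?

bilabial: plain /p/, aspirated /pʰ/, ejective /pʼ/.
alveolar: plain /t/, aspirated /tʰ/, ejective /tʼ/.
retroflex: plain /ʈ/, aspirated /ʈʰ/, ejective /ʈʼ/.
uvular: plain /q/, aspirated /qʰ/, ejective —.
The uvular row has no ejective member, so the gap is the ejective uvular stop /qʼ/.

/qʼ/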